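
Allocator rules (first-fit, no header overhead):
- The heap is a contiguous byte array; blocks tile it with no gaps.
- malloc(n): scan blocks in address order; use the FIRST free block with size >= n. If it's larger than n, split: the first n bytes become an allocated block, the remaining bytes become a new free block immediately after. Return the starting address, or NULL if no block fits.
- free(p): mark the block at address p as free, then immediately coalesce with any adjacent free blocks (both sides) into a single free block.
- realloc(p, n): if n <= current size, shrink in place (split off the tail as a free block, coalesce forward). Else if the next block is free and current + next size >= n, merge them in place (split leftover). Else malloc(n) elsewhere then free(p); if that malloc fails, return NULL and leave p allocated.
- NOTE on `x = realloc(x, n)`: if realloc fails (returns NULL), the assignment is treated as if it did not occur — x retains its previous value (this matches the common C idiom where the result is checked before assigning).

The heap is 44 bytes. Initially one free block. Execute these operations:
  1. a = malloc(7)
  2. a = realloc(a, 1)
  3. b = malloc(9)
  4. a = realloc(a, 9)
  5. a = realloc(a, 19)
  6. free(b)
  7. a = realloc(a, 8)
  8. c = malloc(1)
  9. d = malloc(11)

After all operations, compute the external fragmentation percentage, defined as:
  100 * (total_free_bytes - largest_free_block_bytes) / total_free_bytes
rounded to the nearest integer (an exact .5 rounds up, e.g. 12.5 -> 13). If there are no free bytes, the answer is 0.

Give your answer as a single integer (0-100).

Answer: 38

Derivation:
Op 1: a = malloc(7) -> a = 0; heap: [0-6 ALLOC][7-43 FREE]
Op 2: a = realloc(a, 1) -> a = 0; heap: [0-0 ALLOC][1-43 FREE]
Op 3: b = malloc(9) -> b = 1; heap: [0-0 ALLOC][1-9 ALLOC][10-43 FREE]
Op 4: a = realloc(a, 9) -> a = 10; heap: [0-0 FREE][1-9 ALLOC][10-18 ALLOC][19-43 FREE]
Op 5: a = realloc(a, 19) -> a = 10; heap: [0-0 FREE][1-9 ALLOC][10-28 ALLOC][29-43 FREE]
Op 6: free(b) -> (freed b); heap: [0-9 FREE][10-28 ALLOC][29-43 FREE]
Op 7: a = realloc(a, 8) -> a = 10; heap: [0-9 FREE][10-17 ALLOC][18-43 FREE]
Op 8: c = malloc(1) -> c = 0; heap: [0-0 ALLOC][1-9 FREE][10-17 ALLOC][18-43 FREE]
Op 9: d = malloc(11) -> d = 18; heap: [0-0 ALLOC][1-9 FREE][10-17 ALLOC][18-28 ALLOC][29-43 FREE]
Free blocks: [9 15] total_free=24 largest=15 -> 100*(24-15)/24 = 900/24 = 37.5 -> rounds to 38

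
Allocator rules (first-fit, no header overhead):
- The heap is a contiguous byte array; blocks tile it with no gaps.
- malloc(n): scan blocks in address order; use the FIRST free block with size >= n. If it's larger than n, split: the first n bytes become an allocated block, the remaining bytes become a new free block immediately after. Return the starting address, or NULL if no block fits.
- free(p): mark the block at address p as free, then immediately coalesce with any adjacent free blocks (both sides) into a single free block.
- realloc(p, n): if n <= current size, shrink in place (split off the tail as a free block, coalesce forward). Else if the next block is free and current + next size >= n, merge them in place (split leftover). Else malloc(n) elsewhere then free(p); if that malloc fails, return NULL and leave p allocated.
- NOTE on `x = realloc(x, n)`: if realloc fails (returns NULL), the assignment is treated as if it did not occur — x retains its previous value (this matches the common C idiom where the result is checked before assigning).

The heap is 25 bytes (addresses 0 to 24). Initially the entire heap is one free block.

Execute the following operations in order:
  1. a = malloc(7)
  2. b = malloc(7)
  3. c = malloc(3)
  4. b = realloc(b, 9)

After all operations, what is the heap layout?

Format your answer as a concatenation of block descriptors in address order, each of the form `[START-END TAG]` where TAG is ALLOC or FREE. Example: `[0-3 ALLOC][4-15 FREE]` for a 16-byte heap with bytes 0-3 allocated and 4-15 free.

Answer: [0-6 ALLOC][7-13 ALLOC][14-16 ALLOC][17-24 FREE]

Derivation:
Op 1: a = malloc(7) -> a = 0; heap: [0-6 ALLOC][7-24 FREE]
Op 2: b = malloc(7) -> b = 7; heap: [0-6 ALLOC][7-13 ALLOC][14-24 FREE]
Op 3: c = malloc(3) -> c = 14; heap: [0-6 ALLOC][7-13 ALLOC][14-16 ALLOC][17-24 FREE]
Op 4: b = realloc(b, 9) -> NULL (b unchanged); heap: [0-6 ALLOC][7-13 ALLOC][14-16 ALLOC][17-24 FREE]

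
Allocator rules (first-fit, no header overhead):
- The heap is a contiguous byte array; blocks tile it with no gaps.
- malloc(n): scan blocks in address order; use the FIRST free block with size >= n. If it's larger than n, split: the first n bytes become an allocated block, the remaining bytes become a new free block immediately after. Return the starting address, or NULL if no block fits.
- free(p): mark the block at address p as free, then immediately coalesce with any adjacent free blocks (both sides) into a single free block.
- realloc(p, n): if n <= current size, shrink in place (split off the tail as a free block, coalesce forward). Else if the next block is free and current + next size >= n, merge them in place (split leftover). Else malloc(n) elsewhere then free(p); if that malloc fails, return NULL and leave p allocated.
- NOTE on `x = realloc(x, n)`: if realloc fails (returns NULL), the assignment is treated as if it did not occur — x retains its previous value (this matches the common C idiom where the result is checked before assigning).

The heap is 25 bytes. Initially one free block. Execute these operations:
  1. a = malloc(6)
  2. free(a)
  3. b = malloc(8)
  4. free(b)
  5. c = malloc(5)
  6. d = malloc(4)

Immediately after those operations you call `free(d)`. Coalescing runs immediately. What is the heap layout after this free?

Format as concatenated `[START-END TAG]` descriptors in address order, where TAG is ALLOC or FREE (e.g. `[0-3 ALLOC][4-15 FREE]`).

Op 1: a = malloc(6) -> a = 0; heap: [0-5 ALLOC][6-24 FREE]
Op 2: free(a) -> (freed a); heap: [0-24 FREE]
Op 3: b = malloc(8) -> b = 0; heap: [0-7 ALLOC][8-24 FREE]
Op 4: free(b) -> (freed b); heap: [0-24 FREE]
Op 5: c = malloc(5) -> c = 0; heap: [0-4 ALLOC][5-24 FREE]
Op 6: d = malloc(4) -> d = 5; heap: [0-4 ALLOC][5-8 ALLOC][9-24 FREE]
free(d): d = 5 -> block [5-8 ALLOC]; mark free, coalesce with adjacent free neighbors -> [0-4 ALLOC][5-24 FREE]

Answer: [0-4 ALLOC][5-24 FREE]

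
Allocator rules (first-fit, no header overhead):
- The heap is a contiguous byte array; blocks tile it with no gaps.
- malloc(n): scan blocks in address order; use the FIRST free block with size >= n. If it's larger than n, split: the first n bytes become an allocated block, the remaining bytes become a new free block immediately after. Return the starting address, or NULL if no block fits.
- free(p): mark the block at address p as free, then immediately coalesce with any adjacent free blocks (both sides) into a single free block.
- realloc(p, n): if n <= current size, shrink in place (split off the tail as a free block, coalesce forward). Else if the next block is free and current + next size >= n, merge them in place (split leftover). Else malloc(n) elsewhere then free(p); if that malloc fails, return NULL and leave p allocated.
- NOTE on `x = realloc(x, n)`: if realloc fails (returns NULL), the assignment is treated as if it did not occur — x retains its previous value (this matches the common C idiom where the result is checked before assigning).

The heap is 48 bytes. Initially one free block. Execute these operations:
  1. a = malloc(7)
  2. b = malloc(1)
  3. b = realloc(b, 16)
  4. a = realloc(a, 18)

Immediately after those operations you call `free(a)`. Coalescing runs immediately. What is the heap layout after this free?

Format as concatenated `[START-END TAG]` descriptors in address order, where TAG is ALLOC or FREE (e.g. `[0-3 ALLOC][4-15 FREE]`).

Op 1: a = malloc(7) -> a = 0; heap: [0-6 ALLOC][7-47 FREE]
Op 2: b = malloc(1) -> b = 7; heap: [0-6 ALLOC][7-7 ALLOC][8-47 FREE]
Op 3: b = realloc(b, 16) -> b = 7; heap: [0-6 ALLOC][7-22 ALLOC][23-47 FREE]
Op 4: a = realloc(a, 18) -> a = 23; heap: [0-6 FREE][7-22 ALLOC][23-40 ALLOC][41-47 FREE]
free(a): a = 23 -> block [23-40 ALLOC]; mark free, coalesce with adjacent free neighbors -> [0-6 FREE][7-22 ALLOC][23-47 FREE]

Answer: [0-6 FREE][7-22 ALLOC][23-47 FREE]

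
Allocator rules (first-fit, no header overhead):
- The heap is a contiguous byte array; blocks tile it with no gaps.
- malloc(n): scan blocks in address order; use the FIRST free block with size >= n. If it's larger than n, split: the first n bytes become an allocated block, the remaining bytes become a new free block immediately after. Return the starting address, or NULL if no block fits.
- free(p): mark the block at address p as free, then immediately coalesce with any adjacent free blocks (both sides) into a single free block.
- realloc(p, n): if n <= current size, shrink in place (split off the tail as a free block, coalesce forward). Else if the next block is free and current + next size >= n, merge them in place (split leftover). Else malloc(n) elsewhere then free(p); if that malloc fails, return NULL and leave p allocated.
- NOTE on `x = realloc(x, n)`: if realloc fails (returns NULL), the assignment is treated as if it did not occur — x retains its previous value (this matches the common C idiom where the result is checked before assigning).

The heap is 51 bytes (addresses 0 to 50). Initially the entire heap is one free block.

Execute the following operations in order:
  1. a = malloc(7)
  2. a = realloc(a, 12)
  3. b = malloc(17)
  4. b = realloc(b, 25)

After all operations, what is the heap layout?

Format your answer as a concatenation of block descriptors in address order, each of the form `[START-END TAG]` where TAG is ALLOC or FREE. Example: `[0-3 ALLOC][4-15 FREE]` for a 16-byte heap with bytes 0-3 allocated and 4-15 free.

Op 1: a = malloc(7) -> a = 0; heap: [0-6 ALLOC][7-50 FREE]
Op 2: a = realloc(a, 12) -> a = 0; heap: [0-11 ALLOC][12-50 FREE]
Op 3: b = malloc(17) -> b = 12; heap: [0-11 ALLOC][12-28 ALLOC][29-50 FREE]
Op 4: b = realloc(b, 25) -> b = 12; heap: [0-11 ALLOC][12-36 ALLOC][37-50 FREE]

Answer: [0-11 ALLOC][12-36 ALLOC][37-50 FREE]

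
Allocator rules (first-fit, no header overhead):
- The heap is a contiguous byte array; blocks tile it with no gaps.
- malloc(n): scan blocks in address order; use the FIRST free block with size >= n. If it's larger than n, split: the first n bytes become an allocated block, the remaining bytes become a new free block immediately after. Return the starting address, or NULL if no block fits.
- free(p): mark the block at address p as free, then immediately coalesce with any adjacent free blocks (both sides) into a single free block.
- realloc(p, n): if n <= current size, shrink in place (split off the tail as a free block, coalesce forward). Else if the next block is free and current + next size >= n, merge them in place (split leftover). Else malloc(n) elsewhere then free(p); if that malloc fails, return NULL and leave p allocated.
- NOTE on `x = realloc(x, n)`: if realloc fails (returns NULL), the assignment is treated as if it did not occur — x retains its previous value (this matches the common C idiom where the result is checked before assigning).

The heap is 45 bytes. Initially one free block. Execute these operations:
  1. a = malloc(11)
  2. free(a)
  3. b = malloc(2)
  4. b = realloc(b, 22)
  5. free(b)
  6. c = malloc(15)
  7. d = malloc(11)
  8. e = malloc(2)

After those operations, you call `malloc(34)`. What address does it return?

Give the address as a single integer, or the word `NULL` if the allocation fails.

Op 1: a = malloc(11) -> a = 0; heap: [0-10 ALLOC][11-44 FREE]
Op 2: free(a) -> (freed a); heap: [0-44 FREE]
Op 3: b = malloc(2) -> b = 0; heap: [0-1 ALLOC][2-44 FREE]
Op 4: b = realloc(b, 22) -> b = 0; heap: [0-21 ALLOC][22-44 FREE]
Op 5: free(b) -> (freed b); heap: [0-44 FREE]
Op 6: c = malloc(15) -> c = 0; heap: [0-14 ALLOC][15-44 FREE]
Op 7: d = malloc(11) -> d = 15; heap: [0-14 ALLOC][15-25 ALLOC][26-44 FREE]
Op 8: e = malloc(2) -> e = 26; heap: [0-14 ALLOC][15-25 ALLOC][26-27 ALLOC][28-44 FREE]
malloc(34): first-fit scan over [0-14 ALLOC][15-25 ALLOC][26-27 ALLOC][28-44 FREE] -> NULL

Answer: NULL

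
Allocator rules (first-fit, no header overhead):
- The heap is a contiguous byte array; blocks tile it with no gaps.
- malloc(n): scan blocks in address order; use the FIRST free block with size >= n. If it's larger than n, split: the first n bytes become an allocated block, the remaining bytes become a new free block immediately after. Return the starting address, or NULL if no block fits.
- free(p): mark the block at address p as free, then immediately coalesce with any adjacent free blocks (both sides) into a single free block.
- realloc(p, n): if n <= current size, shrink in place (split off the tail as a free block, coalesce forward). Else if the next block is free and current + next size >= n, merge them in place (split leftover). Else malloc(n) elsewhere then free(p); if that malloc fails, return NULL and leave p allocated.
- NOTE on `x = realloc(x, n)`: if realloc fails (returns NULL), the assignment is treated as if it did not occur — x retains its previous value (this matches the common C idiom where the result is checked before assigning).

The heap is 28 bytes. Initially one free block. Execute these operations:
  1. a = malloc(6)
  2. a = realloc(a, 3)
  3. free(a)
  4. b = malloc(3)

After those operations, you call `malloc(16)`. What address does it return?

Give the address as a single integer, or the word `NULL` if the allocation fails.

Op 1: a = malloc(6) -> a = 0; heap: [0-5 ALLOC][6-27 FREE]
Op 2: a = realloc(a, 3) -> a = 0; heap: [0-2 ALLOC][3-27 FREE]
Op 3: free(a) -> (freed a); heap: [0-27 FREE]
Op 4: b = malloc(3) -> b = 0; heap: [0-2 ALLOC][3-27 FREE]
malloc(16): first-fit scan over [0-2 ALLOC][3-27 FREE] -> 3

Answer: 3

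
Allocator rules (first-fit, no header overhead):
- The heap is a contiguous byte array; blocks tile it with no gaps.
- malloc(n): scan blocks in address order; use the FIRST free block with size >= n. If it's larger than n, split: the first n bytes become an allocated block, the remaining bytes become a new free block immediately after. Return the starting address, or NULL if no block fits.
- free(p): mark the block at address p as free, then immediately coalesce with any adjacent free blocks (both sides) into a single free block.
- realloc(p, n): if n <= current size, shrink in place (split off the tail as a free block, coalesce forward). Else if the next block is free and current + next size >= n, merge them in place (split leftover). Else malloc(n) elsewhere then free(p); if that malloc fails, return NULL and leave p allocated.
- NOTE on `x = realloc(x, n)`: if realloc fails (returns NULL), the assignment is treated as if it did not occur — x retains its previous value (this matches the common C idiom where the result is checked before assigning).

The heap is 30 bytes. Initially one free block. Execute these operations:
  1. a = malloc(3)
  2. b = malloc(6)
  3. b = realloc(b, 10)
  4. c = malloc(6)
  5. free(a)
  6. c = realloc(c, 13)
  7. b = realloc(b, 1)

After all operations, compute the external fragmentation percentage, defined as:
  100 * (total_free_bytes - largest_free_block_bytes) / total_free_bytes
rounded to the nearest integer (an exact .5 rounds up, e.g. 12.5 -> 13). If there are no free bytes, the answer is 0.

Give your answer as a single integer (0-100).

Op 1: a = malloc(3) -> a = 0; heap: [0-2 ALLOC][3-29 FREE]
Op 2: b = malloc(6) -> b = 3; heap: [0-2 ALLOC][3-8 ALLOC][9-29 FREE]
Op 3: b = realloc(b, 10) -> b = 3; heap: [0-2 ALLOC][3-12 ALLOC][13-29 FREE]
Op 4: c = malloc(6) -> c = 13; heap: [0-2 ALLOC][3-12 ALLOC][13-18 ALLOC][19-29 FREE]
Op 5: free(a) -> (freed a); heap: [0-2 FREE][3-12 ALLOC][13-18 ALLOC][19-29 FREE]
Op 6: c = realloc(c, 13) -> c = 13; heap: [0-2 FREE][3-12 ALLOC][13-25 ALLOC][26-29 FREE]
Op 7: b = realloc(b, 1) -> b = 3; heap: [0-2 FREE][3-3 ALLOC][4-12 FREE][13-25 ALLOC][26-29 FREE]
Free blocks: [3 9 4] total_free=16 largest=9 -> 100*(16-9)/16 = 700/16 = 43.75 -> rounds to 44

Answer: 44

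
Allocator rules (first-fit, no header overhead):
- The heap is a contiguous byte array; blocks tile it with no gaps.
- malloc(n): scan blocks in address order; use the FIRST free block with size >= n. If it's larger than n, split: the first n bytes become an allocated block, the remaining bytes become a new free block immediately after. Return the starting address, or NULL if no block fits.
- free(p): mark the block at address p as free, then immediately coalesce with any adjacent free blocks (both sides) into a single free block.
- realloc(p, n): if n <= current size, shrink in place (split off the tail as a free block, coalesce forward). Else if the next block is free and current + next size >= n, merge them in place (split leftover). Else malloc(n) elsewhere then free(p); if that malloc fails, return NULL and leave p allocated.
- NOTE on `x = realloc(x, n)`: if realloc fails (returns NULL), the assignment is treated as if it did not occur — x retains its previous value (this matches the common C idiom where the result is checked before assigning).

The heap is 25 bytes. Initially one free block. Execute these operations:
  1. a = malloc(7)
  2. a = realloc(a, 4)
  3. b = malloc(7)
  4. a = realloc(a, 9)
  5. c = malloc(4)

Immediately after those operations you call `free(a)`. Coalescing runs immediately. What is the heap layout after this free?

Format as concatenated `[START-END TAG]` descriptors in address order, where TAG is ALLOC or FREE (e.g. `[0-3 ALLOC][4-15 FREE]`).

Op 1: a = malloc(7) -> a = 0; heap: [0-6 ALLOC][7-24 FREE]
Op 2: a = realloc(a, 4) -> a = 0; heap: [0-3 ALLOC][4-24 FREE]
Op 3: b = malloc(7) -> b = 4; heap: [0-3 ALLOC][4-10 ALLOC][11-24 FREE]
Op 4: a = realloc(a, 9) -> a = 11; heap: [0-3 FREE][4-10 ALLOC][11-19 ALLOC][20-24 FREE]
Op 5: c = malloc(4) -> c = 0; heap: [0-3 ALLOC][4-10 ALLOC][11-19 ALLOC][20-24 FREE]
free(a): a = 11 -> block [11-19 ALLOC]; mark free, coalesce with adjacent free neighbors -> [0-3 ALLOC][4-10 ALLOC][11-24 FREE]

Answer: [0-3 ALLOC][4-10 ALLOC][11-24 FREE]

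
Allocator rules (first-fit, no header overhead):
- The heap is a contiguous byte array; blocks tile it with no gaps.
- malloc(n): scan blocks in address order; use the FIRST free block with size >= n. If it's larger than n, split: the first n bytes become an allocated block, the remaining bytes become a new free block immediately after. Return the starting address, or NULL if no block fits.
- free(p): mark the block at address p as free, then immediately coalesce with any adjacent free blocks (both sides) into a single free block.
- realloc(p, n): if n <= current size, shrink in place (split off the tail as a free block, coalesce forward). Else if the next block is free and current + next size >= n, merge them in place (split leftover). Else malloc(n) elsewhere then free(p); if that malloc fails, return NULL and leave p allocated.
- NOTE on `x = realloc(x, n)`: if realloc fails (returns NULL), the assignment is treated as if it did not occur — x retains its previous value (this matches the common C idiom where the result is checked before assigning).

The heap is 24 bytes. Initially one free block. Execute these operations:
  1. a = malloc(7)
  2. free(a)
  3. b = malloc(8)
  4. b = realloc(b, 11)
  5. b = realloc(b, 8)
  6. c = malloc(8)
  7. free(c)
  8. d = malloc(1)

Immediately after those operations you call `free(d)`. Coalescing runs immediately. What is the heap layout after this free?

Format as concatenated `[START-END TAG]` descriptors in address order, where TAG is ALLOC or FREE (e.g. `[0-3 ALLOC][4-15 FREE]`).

Answer: [0-7 ALLOC][8-23 FREE]

Derivation:
Op 1: a = malloc(7) -> a = 0; heap: [0-6 ALLOC][7-23 FREE]
Op 2: free(a) -> (freed a); heap: [0-23 FREE]
Op 3: b = malloc(8) -> b = 0; heap: [0-7 ALLOC][8-23 FREE]
Op 4: b = realloc(b, 11) -> b = 0; heap: [0-10 ALLOC][11-23 FREE]
Op 5: b = realloc(b, 8) -> b = 0; heap: [0-7 ALLOC][8-23 FREE]
Op 6: c = malloc(8) -> c = 8; heap: [0-7 ALLOC][8-15 ALLOC][16-23 FREE]
Op 7: free(c) -> (freed c); heap: [0-7 ALLOC][8-23 FREE]
Op 8: d = malloc(1) -> d = 8; heap: [0-7 ALLOC][8-8 ALLOC][9-23 FREE]
free(d): d = 8 -> block [8-8 ALLOC]; mark free, coalesce with adjacent free neighbors -> [0-7 ALLOC][8-23 FREE]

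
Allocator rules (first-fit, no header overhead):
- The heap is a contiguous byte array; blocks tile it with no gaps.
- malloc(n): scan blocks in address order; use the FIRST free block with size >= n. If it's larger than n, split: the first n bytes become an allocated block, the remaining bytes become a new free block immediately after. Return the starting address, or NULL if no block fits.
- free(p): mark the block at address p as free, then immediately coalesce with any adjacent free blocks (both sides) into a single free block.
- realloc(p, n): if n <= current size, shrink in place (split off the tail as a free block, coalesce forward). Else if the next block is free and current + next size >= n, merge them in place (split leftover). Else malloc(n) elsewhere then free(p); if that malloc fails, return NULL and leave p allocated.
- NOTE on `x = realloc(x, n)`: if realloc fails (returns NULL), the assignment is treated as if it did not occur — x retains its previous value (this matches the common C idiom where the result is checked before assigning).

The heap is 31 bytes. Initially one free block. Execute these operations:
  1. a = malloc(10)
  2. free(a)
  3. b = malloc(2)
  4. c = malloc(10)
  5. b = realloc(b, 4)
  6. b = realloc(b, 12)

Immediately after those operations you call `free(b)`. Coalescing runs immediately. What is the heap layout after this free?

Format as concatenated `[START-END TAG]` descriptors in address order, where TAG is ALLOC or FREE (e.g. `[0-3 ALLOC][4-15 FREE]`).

Op 1: a = malloc(10) -> a = 0; heap: [0-9 ALLOC][10-30 FREE]
Op 2: free(a) -> (freed a); heap: [0-30 FREE]
Op 3: b = malloc(2) -> b = 0; heap: [0-1 ALLOC][2-30 FREE]
Op 4: c = malloc(10) -> c = 2; heap: [0-1 ALLOC][2-11 ALLOC][12-30 FREE]
Op 5: b = realloc(b, 4) -> b = 12; heap: [0-1 FREE][2-11 ALLOC][12-15 ALLOC][16-30 FREE]
Op 6: b = realloc(b, 12) -> b = 12; heap: [0-1 FREE][2-11 ALLOC][12-23 ALLOC][24-30 FREE]
free(b): b = 12 -> block [12-23 ALLOC]; mark free, coalesce with adjacent free neighbors -> [0-1 FREE][2-11 ALLOC][12-30 FREE]

Answer: [0-1 FREE][2-11 ALLOC][12-30 FREE]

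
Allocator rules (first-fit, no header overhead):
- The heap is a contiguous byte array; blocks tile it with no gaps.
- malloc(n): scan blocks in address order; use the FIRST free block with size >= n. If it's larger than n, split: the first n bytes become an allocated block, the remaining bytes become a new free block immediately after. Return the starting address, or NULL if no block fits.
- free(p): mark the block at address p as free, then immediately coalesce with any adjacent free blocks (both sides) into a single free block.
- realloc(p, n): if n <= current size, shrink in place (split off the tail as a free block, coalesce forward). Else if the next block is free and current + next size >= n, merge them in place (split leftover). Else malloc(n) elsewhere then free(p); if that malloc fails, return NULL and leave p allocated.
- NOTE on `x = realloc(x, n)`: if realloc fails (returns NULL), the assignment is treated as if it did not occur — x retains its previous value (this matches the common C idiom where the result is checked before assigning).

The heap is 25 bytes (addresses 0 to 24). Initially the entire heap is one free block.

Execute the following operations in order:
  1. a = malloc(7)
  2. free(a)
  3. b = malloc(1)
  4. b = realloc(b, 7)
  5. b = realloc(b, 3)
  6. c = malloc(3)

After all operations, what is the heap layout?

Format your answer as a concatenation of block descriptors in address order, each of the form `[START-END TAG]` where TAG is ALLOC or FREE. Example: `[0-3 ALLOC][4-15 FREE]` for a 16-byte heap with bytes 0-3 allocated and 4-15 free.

Answer: [0-2 ALLOC][3-5 ALLOC][6-24 FREE]

Derivation:
Op 1: a = malloc(7) -> a = 0; heap: [0-6 ALLOC][7-24 FREE]
Op 2: free(a) -> (freed a); heap: [0-24 FREE]
Op 3: b = malloc(1) -> b = 0; heap: [0-0 ALLOC][1-24 FREE]
Op 4: b = realloc(b, 7) -> b = 0; heap: [0-6 ALLOC][7-24 FREE]
Op 5: b = realloc(b, 3) -> b = 0; heap: [0-2 ALLOC][3-24 FREE]
Op 6: c = malloc(3) -> c = 3; heap: [0-2 ALLOC][3-5 ALLOC][6-24 FREE]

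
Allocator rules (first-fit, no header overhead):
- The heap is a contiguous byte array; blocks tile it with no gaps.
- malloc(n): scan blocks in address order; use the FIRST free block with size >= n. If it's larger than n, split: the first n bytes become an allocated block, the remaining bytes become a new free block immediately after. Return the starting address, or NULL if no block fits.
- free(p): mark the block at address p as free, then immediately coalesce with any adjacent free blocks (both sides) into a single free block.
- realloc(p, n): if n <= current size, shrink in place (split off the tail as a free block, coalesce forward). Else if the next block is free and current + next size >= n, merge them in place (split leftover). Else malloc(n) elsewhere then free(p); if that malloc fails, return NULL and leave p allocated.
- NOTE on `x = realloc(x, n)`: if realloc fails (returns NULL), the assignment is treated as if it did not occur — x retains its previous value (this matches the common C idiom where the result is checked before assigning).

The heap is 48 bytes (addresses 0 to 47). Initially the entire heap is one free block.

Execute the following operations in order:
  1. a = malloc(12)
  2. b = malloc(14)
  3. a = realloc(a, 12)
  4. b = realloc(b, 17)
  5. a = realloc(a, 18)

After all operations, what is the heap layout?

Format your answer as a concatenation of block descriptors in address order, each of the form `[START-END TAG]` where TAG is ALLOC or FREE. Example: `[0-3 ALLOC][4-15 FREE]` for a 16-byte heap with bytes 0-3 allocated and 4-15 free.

Answer: [0-11 FREE][12-28 ALLOC][29-46 ALLOC][47-47 FREE]

Derivation:
Op 1: a = malloc(12) -> a = 0; heap: [0-11 ALLOC][12-47 FREE]
Op 2: b = malloc(14) -> b = 12; heap: [0-11 ALLOC][12-25 ALLOC][26-47 FREE]
Op 3: a = realloc(a, 12) -> a = 0; heap: [0-11 ALLOC][12-25 ALLOC][26-47 FREE]
Op 4: b = realloc(b, 17) -> b = 12; heap: [0-11 ALLOC][12-28 ALLOC][29-47 FREE]
Op 5: a = realloc(a, 18) -> a = 29; heap: [0-11 FREE][12-28 ALLOC][29-46 ALLOC][47-47 FREE]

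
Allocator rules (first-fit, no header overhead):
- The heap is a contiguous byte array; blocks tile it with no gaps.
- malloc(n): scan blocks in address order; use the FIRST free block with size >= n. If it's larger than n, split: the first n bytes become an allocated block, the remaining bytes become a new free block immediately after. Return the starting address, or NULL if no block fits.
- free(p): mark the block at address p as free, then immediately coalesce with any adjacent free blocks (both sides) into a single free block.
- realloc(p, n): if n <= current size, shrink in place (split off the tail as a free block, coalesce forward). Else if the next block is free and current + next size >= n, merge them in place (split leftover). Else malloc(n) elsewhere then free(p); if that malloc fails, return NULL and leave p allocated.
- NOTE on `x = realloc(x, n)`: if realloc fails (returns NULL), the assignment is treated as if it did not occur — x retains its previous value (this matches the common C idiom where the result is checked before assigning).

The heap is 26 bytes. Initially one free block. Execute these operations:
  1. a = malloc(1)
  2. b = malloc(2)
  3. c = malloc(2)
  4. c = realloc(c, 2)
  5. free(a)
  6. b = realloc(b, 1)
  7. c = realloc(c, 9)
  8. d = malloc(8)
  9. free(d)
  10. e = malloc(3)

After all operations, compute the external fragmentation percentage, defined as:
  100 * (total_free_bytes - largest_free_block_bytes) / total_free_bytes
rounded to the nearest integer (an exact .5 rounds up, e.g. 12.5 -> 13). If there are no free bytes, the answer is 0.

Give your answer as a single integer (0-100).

Answer: 15

Derivation:
Op 1: a = malloc(1) -> a = 0; heap: [0-0 ALLOC][1-25 FREE]
Op 2: b = malloc(2) -> b = 1; heap: [0-0 ALLOC][1-2 ALLOC][3-25 FREE]
Op 3: c = malloc(2) -> c = 3; heap: [0-0 ALLOC][1-2 ALLOC][3-4 ALLOC][5-25 FREE]
Op 4: c = realloc(c, 2) -> c = 3; heap: [0-0 ALLOC][1-2 ALLOC][3-4 ALLOC][5-25 FREE]
Op 5: free(a) -> (freed a); heap: [0-0 FREE][1-2 ALLOC][3-4 ALLOC][5-25 FREE]
Op 6: b = realloc(b, 1) -> b = 1; heap: [0-0 FREE][1-1 ALLOC][2-2 FREE][3-4 ALLOC][5-25 FREE]
Op 7: c = realloc(c, 9) -> c = 3; heap: [0-0 FREE][1-1 ALLOC][2-2 FREE][3-11 ALLOC][12-25 FREE]
Op 8: d = malloc(8) -> d = 12; heap: [0-0 FREE][1-1 ALLOC][2-2 FREE][3-11 ALLOC][12-19 ALLOC][20-25 FREE]
Op 9: free(d) -> (freed d); heap: [0-0 FREE][1-1 ALLOC][2-2 FREE][3-11 ALLOC][12-25 FREE]
Op 10: e = malloc(3) -> e = 12; heap: [0-0 FREE][1-1 ALLOC][2-2 FREE][3-11 ALLOC][12-14 ALLOC][15-25 FREE]
Free blocks: [1 1 11] total_free=13 largest=11 -> 100*(13-11)/13 = 200/13 ≈ 15.385 -> rounds to 15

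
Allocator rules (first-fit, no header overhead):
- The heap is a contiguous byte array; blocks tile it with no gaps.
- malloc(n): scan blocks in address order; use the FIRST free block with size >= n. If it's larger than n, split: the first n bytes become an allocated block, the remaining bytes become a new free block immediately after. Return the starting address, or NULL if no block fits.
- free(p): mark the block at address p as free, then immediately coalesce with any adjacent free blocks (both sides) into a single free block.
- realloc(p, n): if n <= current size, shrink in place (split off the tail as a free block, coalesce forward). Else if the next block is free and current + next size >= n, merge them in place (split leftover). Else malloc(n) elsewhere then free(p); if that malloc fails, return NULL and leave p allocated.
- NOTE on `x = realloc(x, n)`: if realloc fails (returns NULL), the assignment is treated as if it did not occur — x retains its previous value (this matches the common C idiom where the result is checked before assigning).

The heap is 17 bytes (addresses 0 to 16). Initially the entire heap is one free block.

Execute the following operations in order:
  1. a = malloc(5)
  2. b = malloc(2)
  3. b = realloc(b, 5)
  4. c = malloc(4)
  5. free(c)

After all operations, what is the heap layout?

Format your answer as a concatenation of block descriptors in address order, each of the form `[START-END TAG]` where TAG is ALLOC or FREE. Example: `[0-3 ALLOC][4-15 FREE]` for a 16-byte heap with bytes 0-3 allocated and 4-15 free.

Answer: [0-4 ALLOC][5-9 ALLOC][10-16 FREE]

Derivation:
Op 1: a = malloc(5) -> a = 0; heap: [0-4 ALLOC][5-16 FREE]
Op 2: b = malloc(2) -> b = 5; heap: [0-4 ALLOC][5-6 ALLOC][7-16 FREE]
Op 3: b = realloc(b, 5) -> b = 5; heap: [0-4 ALLOC][5-9 ALLOC][10-16 FREE]
Op 4: c = malloc(4) -> c = 10; heap: [0-4 ALLOC][5-9 ALLOC][10-13 ALLOC][14-16 FREE]
Op 5: free(c) -> (freed c); heap: [0-4 ALLOC][5-9 ALLOC][10-16 FREE]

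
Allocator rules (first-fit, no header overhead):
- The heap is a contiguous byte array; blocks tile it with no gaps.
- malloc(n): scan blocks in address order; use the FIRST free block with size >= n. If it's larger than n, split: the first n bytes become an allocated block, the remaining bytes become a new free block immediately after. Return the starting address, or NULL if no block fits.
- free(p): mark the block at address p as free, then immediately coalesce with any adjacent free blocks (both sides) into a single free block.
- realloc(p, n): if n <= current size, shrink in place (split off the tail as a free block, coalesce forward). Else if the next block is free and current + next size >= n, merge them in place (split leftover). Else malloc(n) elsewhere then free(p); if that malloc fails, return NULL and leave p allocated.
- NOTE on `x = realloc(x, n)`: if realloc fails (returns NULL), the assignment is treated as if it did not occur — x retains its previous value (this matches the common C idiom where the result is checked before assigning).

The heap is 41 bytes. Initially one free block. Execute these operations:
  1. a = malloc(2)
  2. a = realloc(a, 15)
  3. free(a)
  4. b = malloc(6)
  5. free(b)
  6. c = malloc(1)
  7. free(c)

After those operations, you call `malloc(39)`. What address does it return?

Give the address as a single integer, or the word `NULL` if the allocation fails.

Answer: 0

Derivation:
Op 1: a = malloc(2) -> a = 0; heap: [0-1 ALLOC][2-40 FREE]
Op 2: a = realloc(a, 15) -> a = 0; heap: [0-14 ALLOC][15-40 FREE]
Op 3: free(a) -> (freed a); heap: [0-40 FREE]
Op 4: b = malloc(6) -> b = 0; heap: [0-5 ALLOC][6-40 FREE]
Op 5: free(b) -> (freed b); heap: [0-40 FREE]
Op 6: c = malloc(1) -> c = 0; heap: [0-0 ALLOC][1-40 FREE]
Op 7: free(c) -> (freed c); heap: [0-40 FREE]
malloc(39): first-fit scan over [0-40 FREE] -> 0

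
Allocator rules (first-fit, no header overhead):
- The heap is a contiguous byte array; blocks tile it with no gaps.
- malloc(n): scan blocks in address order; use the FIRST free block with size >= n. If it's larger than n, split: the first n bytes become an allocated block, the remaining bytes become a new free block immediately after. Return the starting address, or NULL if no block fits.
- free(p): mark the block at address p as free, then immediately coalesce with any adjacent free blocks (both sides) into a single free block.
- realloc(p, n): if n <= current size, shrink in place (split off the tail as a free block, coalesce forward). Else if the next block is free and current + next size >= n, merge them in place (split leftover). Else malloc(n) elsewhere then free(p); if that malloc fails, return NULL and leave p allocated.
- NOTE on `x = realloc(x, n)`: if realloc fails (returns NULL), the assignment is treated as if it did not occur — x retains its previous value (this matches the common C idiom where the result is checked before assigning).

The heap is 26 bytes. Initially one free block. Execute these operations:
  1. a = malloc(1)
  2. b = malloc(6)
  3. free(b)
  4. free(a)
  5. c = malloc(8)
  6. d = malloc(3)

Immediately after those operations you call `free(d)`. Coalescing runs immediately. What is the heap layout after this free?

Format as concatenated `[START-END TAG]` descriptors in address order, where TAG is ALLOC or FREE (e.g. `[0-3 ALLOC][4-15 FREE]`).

Op 1: a = malloc(1) -> a = 0; heap: [0-0 ALLOC][1-25 FREE]
Op 2: b = malloc(6) -> b = 1; heap: [0-0 ALLOC][1-6 ALLOC][7-25 FREE]
Op 3: free(b) -> (freed b); heap: [0-0 ALLOC][1-25 FREE]
Op 4: free(a) -> (freed a); heap: [0-25 FREE]
Op 5: c = malloc(8) -> c = 0; heap: [0-7 ALLOC][8-25 FREE]
Op 6: d = malloc(3) -> d = 8; heap: [0-7 ALLOC][8-10 ALLOC][11-25 FREE]
free(d): d = 8 -> block [8-10 ALLOC]; mark free, coalesce with adjacent free neighbors -> [0-7 ALLOC][8-25 FREE]

Answer: [0-7 ALLOC][8-25 FREE]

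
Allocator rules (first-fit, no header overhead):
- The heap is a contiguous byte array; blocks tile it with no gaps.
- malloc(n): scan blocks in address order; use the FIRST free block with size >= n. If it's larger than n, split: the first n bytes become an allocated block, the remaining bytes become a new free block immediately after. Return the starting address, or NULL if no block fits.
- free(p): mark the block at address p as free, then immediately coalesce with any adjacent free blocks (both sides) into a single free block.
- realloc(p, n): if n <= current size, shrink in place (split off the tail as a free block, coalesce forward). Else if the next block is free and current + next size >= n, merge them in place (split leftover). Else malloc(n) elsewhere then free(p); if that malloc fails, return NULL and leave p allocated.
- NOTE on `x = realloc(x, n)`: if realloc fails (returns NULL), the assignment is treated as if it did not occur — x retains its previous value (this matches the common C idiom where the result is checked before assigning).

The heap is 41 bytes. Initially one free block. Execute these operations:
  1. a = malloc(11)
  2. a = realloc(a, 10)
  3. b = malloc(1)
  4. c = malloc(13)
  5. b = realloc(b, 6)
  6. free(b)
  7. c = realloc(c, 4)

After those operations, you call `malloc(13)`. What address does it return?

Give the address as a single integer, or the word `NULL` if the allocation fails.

Op 1: a = malloc(11) -> a = 0; heap: [0-10 ALLOC][11-40 FREE]
Op 2: a = realloc(a, 10) -> a = 0; heap: [0-9 ALLOC][10-40 FREE]
Op 3: b = malloc(1) -> b = 10; heap: [0-9 ALLOC][10-10 ALLOC][11-40 FREE]
Op 4: c = malloc(13) -> c = 11; heap: [0-9 ALLOC][10-10 ALLOC][11-23 ALLOC][24-40 FREE]
Op 5: b = realloc(b, 6) -> b = 24; heap: [0-9 ALLOC][10-10 FREE][11-23 ALLOC][24-29 ALLOC][30-40 FREE]
Op 6: free(b) -> (freed b); heap: [0-9 ALLOC][10-10 FREE][11-23 ALLOC][24-40 FREE]
Op 7: c = realloc(c, 4) -> c = 11; heap: [0-9 ALLOC][10-10 FREE][11-14 ALLOC][15-40 FREE]
malloc(13): first-fit scan over [0-9 ALLOC][10-10 FREE][11-14 ALLOC][15-40 FREE] -> 15

Answer: 15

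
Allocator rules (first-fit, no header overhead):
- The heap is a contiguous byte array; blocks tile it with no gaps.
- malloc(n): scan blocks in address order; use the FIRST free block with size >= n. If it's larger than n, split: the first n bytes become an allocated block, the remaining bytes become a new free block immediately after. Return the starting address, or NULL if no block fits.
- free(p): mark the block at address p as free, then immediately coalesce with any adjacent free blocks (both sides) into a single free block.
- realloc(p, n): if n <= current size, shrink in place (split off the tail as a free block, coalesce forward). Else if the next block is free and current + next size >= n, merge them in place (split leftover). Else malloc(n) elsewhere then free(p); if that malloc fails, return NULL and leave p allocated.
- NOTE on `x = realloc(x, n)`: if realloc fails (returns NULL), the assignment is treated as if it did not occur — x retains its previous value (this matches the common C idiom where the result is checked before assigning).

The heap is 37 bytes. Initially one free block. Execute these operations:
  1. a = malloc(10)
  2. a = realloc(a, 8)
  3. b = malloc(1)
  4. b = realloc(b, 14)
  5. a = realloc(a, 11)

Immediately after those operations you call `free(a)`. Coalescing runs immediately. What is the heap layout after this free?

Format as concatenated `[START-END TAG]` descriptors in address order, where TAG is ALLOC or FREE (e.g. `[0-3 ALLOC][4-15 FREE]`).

Op 1: a = malloc(10) -> a = 0; heap: [0-9 ALLOC][10-36 FREE]
Op 2: a = realloc(a, 8) -> a = 0; heap: [0-7 ALLOC][8-36 FREE]
Op 3: b = malloc(1) -> b = 8; heap: [0-7 ALLOC][8-8 ALLOC][9-36 FREE]
Op 4: b = realloc(b, 14) -> b = 8; heap: [0-7 ALLOC][8-21 ALLOC][22-36 FREE]
Op 5: a = realloc(a, 11) -> a = 22; heap: [0-7 FREE][8-21 ALLOC][22-32 ALLOC][33-36 FREE]
free(a): a = 22 -> block [22-32 ALLOC]; mark free, coalesce with adjacent free neighbors -> [0-7 FREE][8-21 ALLOC][22-36 FREE]

Answer: [0-7 FREE][8-21 ALLOC][22-36 FREE]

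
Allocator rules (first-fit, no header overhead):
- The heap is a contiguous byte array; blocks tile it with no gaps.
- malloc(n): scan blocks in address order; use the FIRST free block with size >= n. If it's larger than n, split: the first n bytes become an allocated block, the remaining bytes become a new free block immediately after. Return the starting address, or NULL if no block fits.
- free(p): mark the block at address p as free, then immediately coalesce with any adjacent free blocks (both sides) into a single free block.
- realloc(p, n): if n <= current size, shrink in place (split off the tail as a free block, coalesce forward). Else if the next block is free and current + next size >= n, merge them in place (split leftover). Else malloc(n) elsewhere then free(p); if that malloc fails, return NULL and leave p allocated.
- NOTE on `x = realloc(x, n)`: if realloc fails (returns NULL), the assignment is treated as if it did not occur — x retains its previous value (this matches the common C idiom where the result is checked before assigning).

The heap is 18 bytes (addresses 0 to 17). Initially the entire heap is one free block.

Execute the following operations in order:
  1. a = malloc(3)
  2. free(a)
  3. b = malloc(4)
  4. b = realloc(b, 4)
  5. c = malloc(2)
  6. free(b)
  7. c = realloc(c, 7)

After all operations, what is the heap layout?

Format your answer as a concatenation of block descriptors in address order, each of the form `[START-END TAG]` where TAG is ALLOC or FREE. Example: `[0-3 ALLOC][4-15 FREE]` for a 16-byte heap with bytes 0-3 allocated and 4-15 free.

Answer: [0-3 FREE][4-10 ALLOC][11-17 FREE]

Derivation:
Op 1: a = malloc(3) -> a = 0; heap: [0-2 ALLOC][3-17 FREE]
Op 2: free(a) -> (freed a); heap: [0-17 FREE]
Op 3: b = malloc(4) -> b = 0; heap: [0-3 ALLOC][4-17 FREE]
Op 4: b = realloc(b, 4) -> b = 0; heap: [0-3 ALLOC][4-17 FREE]
Op 5: c = malloc(2) -> c = 4; heap: [0-3 ALLOC][4-5 ALLOC][6-17 FREE]
Op 6: free(b) -> (freed b); heap: [0-3 FREE][4-5 ALLOC][6-17 FREE]
Op 7: c = realloc(c, 7) -> c = 4; heap: [0-3 FREE][4-10 ALLOC][11-17 FREE]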